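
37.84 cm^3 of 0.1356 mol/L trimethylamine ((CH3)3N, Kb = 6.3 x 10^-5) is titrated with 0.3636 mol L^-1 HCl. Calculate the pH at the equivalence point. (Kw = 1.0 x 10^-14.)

n((CH3)3N) = 0.1356 x 0.03784 = 0.005131 mol; V(HCl) at equivalence = 0.005131/0.3636 = 0.01411 L.
At equivalence the base is fully converted to (CH3)3NH+; total volume = 0.05195 L, so [(CH3)3NH+] = 0.005131/0.05195 = 0.09877 M.
Ka((CH3)3NH+) = Kw/Kb = 1.0e-14 / 6.3 x 10^-5 = 1.59e-10.
[H^+] = sqrt(Ka x [(CH3)3NH+]) = sqrt(1.59e-10 x 0.09877) = 3.96e-6 M.
pH = -log(3.96e-6) = 5.40.

5.40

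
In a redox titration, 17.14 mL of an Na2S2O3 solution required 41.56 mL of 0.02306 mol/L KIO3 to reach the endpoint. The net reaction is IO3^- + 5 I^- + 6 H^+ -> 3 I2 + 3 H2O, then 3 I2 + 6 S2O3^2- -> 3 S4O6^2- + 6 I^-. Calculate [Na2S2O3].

n(KIO3) = 0.02306 x 0.04156 = 0.0009584 mol.
From the balanced equation, 1 mol KIO3 reacts with 6 mol Na2S2O3, so n(Na2S2O3) = 0.0009584 x 6/1 = 0.005750 mol.
[Na2S2O3] = 0.005750 / 0.01714 L = 0.335 M.

0.335 M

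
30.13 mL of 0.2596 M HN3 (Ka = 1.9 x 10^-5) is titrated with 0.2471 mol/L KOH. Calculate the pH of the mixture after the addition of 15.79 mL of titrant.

Initial n(HN3) = 0.2596 x 0.03013 = 0.007822 mol.
n(KOH) added = 0.2471 x 0.01579 = 0.003902 mol, converting that many moles of HN3 to N3-.
Remaining n(HN3) = 0.003920 mol; n(N3-) = 0.003902 mol.
By Henderson-Hasselbalch, pH = pKa + log([A^-]/[HA]) = 4.72 + log(0.003902/0.003920) = 4.72 + (-0.00) = 4.72.

4.72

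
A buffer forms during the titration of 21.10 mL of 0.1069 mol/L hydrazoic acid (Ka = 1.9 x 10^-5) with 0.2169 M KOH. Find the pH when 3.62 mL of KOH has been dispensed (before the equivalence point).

4.45

Initial n(HN3) = 0.1069 x 0.02110 = 0.002256 mol.
n(KOH) added = 0.2169 x 0.003620 = 0.0007852 mol, converting that many moles of HN3 to N3-.
Remaining n(HN3) = 0.001470 mol; n(N3-) = 0.0007852 mol.
By Henderson-Hasselbalch, pH = pKa + log([A^-]/[HA]) = 4.72 + log(0.0007852/0.001470) = 4.72 + (-0.27) = 4.45.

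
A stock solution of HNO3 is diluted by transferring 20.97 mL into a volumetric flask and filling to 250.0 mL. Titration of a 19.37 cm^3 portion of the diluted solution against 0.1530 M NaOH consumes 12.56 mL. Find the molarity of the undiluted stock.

1.18 M

n(NaOH) = 0.1530 x 0.01256 = 0.001922 mol.
n(HNO3) in the aliquot = 0.001922 mol.
[diluted HNO3] = 0.001922 / 0.01937 = 0.09921 M.
Dilution factor = 250.0/20.97 = 11.92, so [stock] = 0.09921 x 11.92 = 1.18 M.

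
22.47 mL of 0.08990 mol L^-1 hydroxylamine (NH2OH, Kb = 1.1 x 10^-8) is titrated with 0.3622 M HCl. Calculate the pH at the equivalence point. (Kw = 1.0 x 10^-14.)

3.59

n(NH2OH) = 0.08990 x 0.02247 = 0.002020 mol; V(HCl) at equivalence = 0.002020/0.3622 = 0.005577 L.
At equivalence the base is fully converted to NH3OH+; total volume = 0.02805 L, so [NH3OH+] = 0.002020/0.02805 = 0.07202 M.
Ka(NH3OH+) = Kw/Kb = 1.0e-14 / 1.1 x 10^-8 = 9.09e-7.
[H^+] = sqrt(Ka x [NH3OH+]) = sqrt(9.09e-7 x 0.07202) = 0.000256 M.
pH = -log(0.000256) = 3.59.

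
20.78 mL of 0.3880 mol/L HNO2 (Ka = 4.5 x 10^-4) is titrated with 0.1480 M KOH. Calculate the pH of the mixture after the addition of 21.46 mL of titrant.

Initial n(HNO2) = 0.3880 x 0.02078 = 0.008063 mol.
n(KOH) added = 0.1480 x 0.02146 = 0.003176 mol, converting that many moles of HNO2 to NO2-.
Remaining n(HNO2) = 0.004887 mol; n(NO2-) = 0.003176 mol.
By Henderson-Hasselbalch, pH = pKa + log([A^-]/[HA]) = 3.35 + log(0.003176/0.004887) = 3.35 + (-0.19) = 3.16.

3.16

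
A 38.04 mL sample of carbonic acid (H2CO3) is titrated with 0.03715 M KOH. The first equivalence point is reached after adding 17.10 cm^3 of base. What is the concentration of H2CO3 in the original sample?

n(KOH) = 0.03715 x 0.01710 = 0.0006353 mol.
At the first equivalence point, 1 mol OH^- react per mol H2CO3, so n(H2CO3) = 0.0006353 / 1 = 0.0006353 mol.
[H2CO3] = 0.0006353 / 0.03804 L = 0.0167 M.

0.0167 M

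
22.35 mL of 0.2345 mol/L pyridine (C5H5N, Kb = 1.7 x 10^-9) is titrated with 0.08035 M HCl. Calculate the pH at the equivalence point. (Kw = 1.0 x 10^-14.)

n(C5H5N) = 0.2345 x 0.02235 = 0.005241 mol; V(HCl) at equivalence = 0.005241/0.08035 = 0.06523 L.
At equivalence the base is fully converted to C5H5NH+; total volume = 0.08758 L, so [C5H5NH+] = 0.005241/0.08758 = 0.05984 M.
Ka(C5H5NH+) = Kw/Kb = 1.0e-14 / 1.7 x 10^-9 = 5.88e-6.
[H^+] = sqrt(Ka x [C5H5NH+]) = sqrt(5.88e-6 x 0.05984) = 0.000593 M.
pH = -log(0.000593) = 3.23.

3.23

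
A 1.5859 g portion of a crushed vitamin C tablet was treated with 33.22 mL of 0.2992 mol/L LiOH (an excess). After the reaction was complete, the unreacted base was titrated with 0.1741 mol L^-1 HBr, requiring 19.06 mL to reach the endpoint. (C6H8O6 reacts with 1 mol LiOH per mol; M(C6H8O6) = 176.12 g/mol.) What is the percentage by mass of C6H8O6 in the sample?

Total n(LiOH) added = 0.2992 x 0.03322 = 0.009939 mol.
n(HBr) used = 0.1741 x 0.01906 = 0.003318 mol, which equals the excess n(LiOH).
So n(LiOH) consumed by the sample = 0.009939 - 0.003318 = 0.006621 mol.
n(C6H8O6) = 0.006621 / 1 = 0.006621 mol.
mass C6H8O6 = 0.006621 x 176.12 = 1.166 g, so %C6H8O6 = 1.166/1.5859 x 100 = 73.5%.

73.5%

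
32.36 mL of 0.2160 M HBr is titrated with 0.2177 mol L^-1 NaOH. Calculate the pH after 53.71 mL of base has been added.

n(acid) = 0.2160 x 0.03236 = 0.006990 mol; n(NaOH) added = 0.2177 x 0.05371 = 0.01169 mol.
Base is in excess by 0.01169 - 0.006990 = 0.004703 mol in a total volume of 0.08607 L.
[OH^-] = 0.004703/0.08607 = 0.05464 M, so pOH = 1.26 and pH = 14.00 - 1.26 = 12.74.

12.74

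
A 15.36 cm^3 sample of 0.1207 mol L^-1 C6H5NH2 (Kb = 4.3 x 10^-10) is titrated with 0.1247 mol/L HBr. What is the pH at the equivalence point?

n(C6H5NH2) = 0.1207 x 0.01536 = 0.001854 mol; V(HBr) at equivalence = 0.001854/0.1247 = 0.01487 L.
At equivalence the base is fully converted to C6H5NH3+; total volume = 0.03023 L, so [C6H5NH3+] = 0.001854/0.03023 = 0.06133 M.
Ka(C6H5NH3+) = Kw/Kb = 1.0e-14 / 4.3 x 10^-10 = 2.33e-5.
[H^+] = sqrt(Ka x [C6H5NH3+]) = sqrt(2.33e-5 x 0.06133) = 0.00119 M.
pH = -log(0.00119) = 2.92.

2.92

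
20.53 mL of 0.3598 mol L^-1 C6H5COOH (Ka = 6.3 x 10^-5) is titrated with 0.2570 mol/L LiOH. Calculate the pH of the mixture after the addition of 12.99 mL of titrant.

Initial n(C6H5COOH) = 0.3598 x 0.02053 = 0.007387 mol.
n(LiOH) added = 0.2570 x 0.01299 = 0.003338 mol, converting that many moles of C6H5COOH to C6H5COO-.
Remaining n(C6H5COOH) = 0.004048 mol; n(C6H5COO-) = 0.003338 mol.
By Henderson-Hasselbalch, pH = pKa + log([A^-]/[HA]) = 4.20 + log(0.003338/0.004048) = 4.20 + (-0.08) = 4.12.

4.12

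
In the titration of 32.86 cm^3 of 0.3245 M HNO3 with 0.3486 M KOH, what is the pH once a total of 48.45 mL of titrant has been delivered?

n(acid) = 0.3245 x 0.03286 = 0.01066 mol; n(KOH) added = 0.3486 x 0.04845 = 0.01689 mol.
Base is in excess by 0.01689 - 0.01066 = 0.006227 mol in a total volume of 0.08131 L.
[OH^-] = 0.006227/0.08131 = 0.07658 M, so pOH = 1.12 and pH = 14.00 - 1.12 = 12.88.

12.88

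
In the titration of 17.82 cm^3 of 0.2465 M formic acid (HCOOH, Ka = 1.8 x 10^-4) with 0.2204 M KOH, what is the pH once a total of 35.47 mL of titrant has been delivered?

12.81

n(acid) = 0.2465 x 0.01782 = 0.004393 mol; n(KOH) added = 0.2204 x 0.03547 = 0.007818 mol.
Base is in excess by 0.007818 - 0.004393 = 0.003425 mol in a total volume of 0.05329 L.
[OH^-] = 0.003425/0.05329 = 0.06427 M, so pOH = 1.19 and pH = 14.00 - 1.19 = 12.81.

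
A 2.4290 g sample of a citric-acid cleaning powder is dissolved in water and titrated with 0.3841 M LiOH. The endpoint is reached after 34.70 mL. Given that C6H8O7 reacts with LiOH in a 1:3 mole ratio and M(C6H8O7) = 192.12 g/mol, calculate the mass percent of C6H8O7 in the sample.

35.1%

n(LiOH) = 0.3841 x 0.03470 = 0.01333 mol.
n(C6H8O7) = 0.01333 / 3 = 0.004443 mol.
mass of C6H8O7 = 0.004443 x 192.12 = 0.8535 g.
% purity = 0.8535 / 2.4290 x 100 = 35.1%.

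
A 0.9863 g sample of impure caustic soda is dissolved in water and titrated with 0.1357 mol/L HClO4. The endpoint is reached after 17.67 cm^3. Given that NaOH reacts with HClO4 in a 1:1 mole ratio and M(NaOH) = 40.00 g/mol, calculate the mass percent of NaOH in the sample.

9.72%

n(HClO4) = 0.1357 x 0.01767 = 0.002398 mol.
n(NaOH) = 0.002398 / 1 = 0.002398 mol.
mass of NaOH = 0.002398 x 40.00 = 0.09591 g.
% purity = 0.09591 / 0.9863 x 100 = 9.72%.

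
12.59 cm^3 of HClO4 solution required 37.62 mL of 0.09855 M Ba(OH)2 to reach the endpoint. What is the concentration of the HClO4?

n(Ba(OH)2) delivered = 0.09855 x 0.03762 = 0.003707 mol.
The reaction is 2 HClO4 + 1 Ba(OH)2, so n(HClO4) = 0.003707 x 2/1 = 0.007415 mol.
[HClO4] = 0.007415 mol / 0.01259 L = 0.589 M.

0.589 M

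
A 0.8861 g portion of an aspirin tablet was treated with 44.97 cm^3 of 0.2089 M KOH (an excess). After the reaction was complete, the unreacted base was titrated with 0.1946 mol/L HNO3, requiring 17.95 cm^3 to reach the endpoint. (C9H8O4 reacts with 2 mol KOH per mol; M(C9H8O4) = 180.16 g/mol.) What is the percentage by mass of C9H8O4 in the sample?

60.0%

Total n(KOH) added = 0.2089 x 0.04497 = 0.009394 mol.
n(HNO3) used = 0.1946 x 0.01795 = 0.003493 mol, which equals the excess n(KOH).
So n(KOH) consumed by the sample = 0.009394 - 0.003493 = 0.005901 mol.
n(C9H8O4) = 0.005901 / 2 = 0.002951 mol.
mass C9H8O4 = 0.002951 x 180.16 = 0.5316 g, so %C9H8O4 = 0.5316/0.8861 x 100 = 60.0%.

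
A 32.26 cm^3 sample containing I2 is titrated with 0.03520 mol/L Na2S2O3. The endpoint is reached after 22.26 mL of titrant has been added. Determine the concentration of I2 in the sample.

0.0121 M

n(Na2S2O3) = 0.03520 x 0.02226 = 0.0007836 mol.
From the balanced equation, 2 mol Na2S2O3 reacts with 1 mol I2, so n(I2) = 0.0007836 x 1/2 = 0.0003918 mol.
[I2] = 0.0003918 / 0.03226 L = 0.0121 M.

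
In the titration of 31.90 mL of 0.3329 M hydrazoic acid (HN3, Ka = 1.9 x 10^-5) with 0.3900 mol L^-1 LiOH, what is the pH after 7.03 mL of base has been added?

4.26

Initial n(HN3) = 0.3329 x 0.03190 = 0.01062 mol.
n(LiOH) added = 0.3900 x 0.007030 = 0.002742 mol, converting that many moles of HN3 to N3-.
Remaining n(HN3) = 0.007878 mol; n(N3-) = 0.002742 mol.
By Henderson-Hasselbalch, pH = pKa + log([A^-]/[HA]) = 4.72 + log(0.002742/0.007878) = 4.72 + (-0.46) = 4.26.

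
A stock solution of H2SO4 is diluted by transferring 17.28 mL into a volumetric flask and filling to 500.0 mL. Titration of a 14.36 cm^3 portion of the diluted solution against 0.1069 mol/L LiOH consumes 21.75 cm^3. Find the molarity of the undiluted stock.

n(LiOH) = 0.1069 x 0.02175 = 0.002325 mol.
n(H2SO4) in the aliquot = 0.002325 x 1/2 = 0.001163 mol.
[diluted H2SO4] = 0.001163 / 0.01436 = 0.08096 M.
Dilution factor = 500.0/17.28 = 28.94, so [stock] = 0.08096 x 28.94 = 2.34 M.

2.34 M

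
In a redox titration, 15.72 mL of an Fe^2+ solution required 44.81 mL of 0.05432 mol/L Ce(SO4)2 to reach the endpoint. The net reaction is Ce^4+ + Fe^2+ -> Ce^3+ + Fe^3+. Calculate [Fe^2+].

0.155 M

n(Ce(SO4)2) = 0.05432 x 0.04481 = 0.002434 mol.
From the balanced equation, 1 mol Ce(SO4)2 reacts with 1 mol Fe^2+, so n(Fe^2+) = 0.002434 x 1/1 = 0.002434 mol.
[Fe^2+] = 0.002434 / 0.01572 L = 0.155 M.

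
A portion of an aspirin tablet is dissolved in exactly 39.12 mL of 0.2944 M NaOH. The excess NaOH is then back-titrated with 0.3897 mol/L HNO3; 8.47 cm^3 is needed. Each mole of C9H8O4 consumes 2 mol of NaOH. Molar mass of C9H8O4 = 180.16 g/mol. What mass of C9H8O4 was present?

Total n(NaOH) added = 0.2944 x 0.03912 = 0.01152 mol.
n(HNO3) used = 0.3897 x 0.008470 = 0.003301 mol, which equals the excess n(NaOH).
So n(NaOH) consumed by the sample = 0.01152 - 0.003301 = 0.008216 mol.
n(C9H8O4) = 0.008216 / 2 = 0.004108 mol.
mass = 0.004108 mol x 180.16 g/mol = 0.740 g.

0.740 g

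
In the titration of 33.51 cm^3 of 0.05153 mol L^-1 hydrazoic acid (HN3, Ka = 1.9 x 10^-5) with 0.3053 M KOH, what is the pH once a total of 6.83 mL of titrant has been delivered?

11.95

n(acid) = 0.05153 x 0.03351 = 0.001727 mol; n(KOH) added = 0.3053 x 0.006830 = 0.002085 mol.
Base is in excess by 0.002085 - 0.001727 = 0.0003584 mol in a total volume of 0.04034 L.
[OH^-] = 0.0003584/0.04034 = 0.008885 M, so pOH = 2.05 and pH = 14.00 - 2.05 = 11.95.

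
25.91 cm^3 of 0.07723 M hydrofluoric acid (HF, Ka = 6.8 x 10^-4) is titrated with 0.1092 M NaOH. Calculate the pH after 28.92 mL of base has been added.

12.32

n(acid) = 0.07723 x 0.02591 = 0.002001 mol; n(NaOH) added = 0.1092 x 0.02892 = 0.003158 mol.
Base is in excess by 0.003158 - 0.002001 = 0.001157 mol in a total volume of 0.05483 L.
[OH^-] = 0.001157/0.05483 = 0.02110 M, so pOH = 1.68 and pH = 14.00 - 1.68 = 12.32.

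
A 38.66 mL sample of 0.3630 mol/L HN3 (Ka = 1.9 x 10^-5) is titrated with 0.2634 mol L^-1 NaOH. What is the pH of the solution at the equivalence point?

8.95

n(HN3) = 0.3630 x 0.03866 = 0.01403 mol; V(NaOH) at equivalence = 0.01403/0.2634 = 0.05328 L.
At equivalence all the acid is converted to N3-; total volume = 0.03866 + 0.05328 = 0.09194 L, so [N3-] = 0.01403/0.09194 = 0.1526 M.
Kb = Kw/Ka = 1.0e-14 / 1.9 x 10^-5 = 5.26e-10.
[OH^-] = sqrt(Kb x [N3-]) = sqrt(5.26e-10 x 0.1526) = 8.96e-6 M.
pOH = 5.05, so pH = 14.00 - 5.05 = 8.95.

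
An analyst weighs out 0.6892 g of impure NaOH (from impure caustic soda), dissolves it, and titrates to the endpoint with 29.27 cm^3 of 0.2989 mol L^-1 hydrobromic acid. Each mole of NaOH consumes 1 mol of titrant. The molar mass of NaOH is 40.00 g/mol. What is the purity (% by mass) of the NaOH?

50.8%

n(HBr) = 0.2989 x 0.02927 = 0.008749 mol.
n(NaOH) = 0.008749 / 1 = 0.008749 mol.
mass of NaOH = 0.008749 x 40.00 = 0.3500 g.
% purity = 0.3500 / 0.6892 x 100 = 50.8%.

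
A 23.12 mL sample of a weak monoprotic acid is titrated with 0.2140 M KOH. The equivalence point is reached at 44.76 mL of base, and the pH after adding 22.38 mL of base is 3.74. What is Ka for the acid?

22.38 mL is half of the equivalence volume, so this is the half-equivalence point where [HA] = [A^-].
At half-equivalence pH = pKa, so pKa = 3.74.
Ka = 10^(-3.74) = 1.8 x 10^-4.

1.8 x 10^-4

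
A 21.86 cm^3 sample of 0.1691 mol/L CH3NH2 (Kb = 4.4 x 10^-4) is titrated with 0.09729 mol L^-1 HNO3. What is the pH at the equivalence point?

n(CH3NH2) = 0.1691 x 0.02186 = 0.003697 mol; V(HNO3) at equivalence = 0.003697/0.09729 = 0.03799 L.
At equivalence the base is fully converted to CH3NH3+; total volume = 0.05985 L, so [CH3NH3+] = 0.003697/0.05985 = 0.06176 M.
Ka(CH3NH3+) = Kw/Kb = 1.0e-14 / 4.4 x 10^-4 = 2.27e-11.
[H^+] = sqrt(Ka x [CH3NH3+]) = sqrt(2.27e-11 x 0.06176) = 1.18e-6 M.
pH = -log(1.18e-6) = 5.93.

5.93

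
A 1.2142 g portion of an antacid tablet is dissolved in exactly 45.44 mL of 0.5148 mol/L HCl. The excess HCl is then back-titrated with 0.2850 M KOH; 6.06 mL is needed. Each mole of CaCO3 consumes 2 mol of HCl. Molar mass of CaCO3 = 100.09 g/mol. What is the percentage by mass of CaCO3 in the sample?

Total n(HCl) added = 0.5148 x 0.04544 = 0.02339 mol.
n(KOH) used = 0.2850 x 0.006060 = 0.001727 mol, which equals the excess n(HCl).
So n(HCl) consumed by the sample = 0.02339 - 0.001727 = 0.02167 mol.
n(CaCO3) = 0.02167 / 2 = 0.01083 mol.
mass CaCO3 = 0.01083 x 100.09 = 1.084 g, so %CaCO3 = 1.084/1.2142 x 100 = 89.3%.

89.3%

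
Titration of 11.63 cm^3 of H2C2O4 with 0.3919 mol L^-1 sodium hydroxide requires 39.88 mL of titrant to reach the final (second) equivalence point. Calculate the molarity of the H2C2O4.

n(NaOH) = 0.3919 x 0.03988 = 0.01563 mol.
At the final (second) equivalence point, 2 mol OH^- react per mol H2C2O4, so n(H2C2O4) = 0.01563 / 2 = 0.007814 mol.
[H2C2O4] = 0.007814 / 0.01163 L = 0.672 M.

0.672 M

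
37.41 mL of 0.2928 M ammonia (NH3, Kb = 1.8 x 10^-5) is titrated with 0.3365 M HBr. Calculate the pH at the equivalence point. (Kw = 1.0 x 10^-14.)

5.03

n(NH3) = 0.2928 x 0.03741 = 0.01095 mol; V(HBr) at equivalence = 0.01095/0.3365 = 0.03255 L.
At equivalence the base is fully converted to NH4+; total volume = 0.06996 L, so [NH4+] = 0.01095/0.06996 = 0.1566 M.
Ka(NH4+) = Kw/Kb = 1.0e-14 / 1.8 x 10^-5 = 5.56e-10.
[H^+] = sqrt(Ka x [NH4+]) = sqrt(5.56e-10 x 0.1566) = 9.33e-6 M.
pH = -log(9.33e-6) = 5.03.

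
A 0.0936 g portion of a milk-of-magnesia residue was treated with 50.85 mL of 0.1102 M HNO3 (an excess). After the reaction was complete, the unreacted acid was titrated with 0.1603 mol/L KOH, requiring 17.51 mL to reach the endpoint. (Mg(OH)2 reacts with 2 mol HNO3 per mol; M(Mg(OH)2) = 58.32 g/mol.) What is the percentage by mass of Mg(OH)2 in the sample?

87.1%

Total n(HNO3) added = 0.1102 x 0.05085 = 0.005604 mol.
n(KOH) used = 0.1603 x 0.01751 = 0.002807 mol, which equals the excess n(HNO3).
So n(HNO3) consumed by the sample = 0.005604 - 0.002807 = 0.002797 mol.
n(Mg(OH)2) = 0.002797 / 2 = 0.001398 mol.
mass Mg(OH)2 = 0.001398 x 58.32 = 0.08156 g, so %Mg(OH)2 = 0.08156/0.0936 x 100 = 87.1%.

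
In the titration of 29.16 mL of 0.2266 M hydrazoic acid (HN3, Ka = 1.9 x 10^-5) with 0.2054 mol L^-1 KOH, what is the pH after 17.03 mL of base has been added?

Initial n(HN3) = 0.2266 x 0.02916 = 0.006608 mol.
n(KOH) added = 0.2054 x 0.01703 = 0.003498 mol, converting that many moles of HN3 to N3-.
Remaining n(HN3) = 0.003110 mol; n(N3-) = 0.003498 mol.
By Henderson-Hasselbalch, pH = pKa + log([A^-]/[HA]) = 4.72 + log(0.003498/0.003110) = 4.72 + (+0.05) = 4.77.

4.77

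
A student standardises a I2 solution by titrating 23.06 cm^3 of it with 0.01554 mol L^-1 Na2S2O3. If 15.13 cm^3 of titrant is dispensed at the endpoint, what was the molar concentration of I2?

0.00510 M

n(Na2S2O3) = 0.01554 x 0.01513 = 0.0002351 mol.
From the balanced equation, 2 mol Na2S2O3 reacts with 1 mol I2, so n(I2) = 0.0002351 x 1/2 = 0.0001176 mol.
[I2] = 0.0001176 / 0.02306 L = 0.00510 M.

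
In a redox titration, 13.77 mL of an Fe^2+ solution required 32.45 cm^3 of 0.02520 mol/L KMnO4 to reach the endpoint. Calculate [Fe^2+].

n(KMnO4) = 0.02520 x 0.03245 = 0.0008177 mol.
From the balanced equation, 1 mol KMnO4 reacts with 5 mol Fe^2+, so n(Fe^2+) = 0.0008177 x 5/1 = 0.004089 mol.
[Fe^2+] = 0.004089 / 0.01377 L = 0.297 M.

0.297 M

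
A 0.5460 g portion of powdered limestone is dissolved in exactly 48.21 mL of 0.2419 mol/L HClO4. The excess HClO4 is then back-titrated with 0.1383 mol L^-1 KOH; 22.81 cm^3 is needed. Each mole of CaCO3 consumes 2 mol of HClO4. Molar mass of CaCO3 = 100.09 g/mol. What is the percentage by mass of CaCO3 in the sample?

78.0%

Total n(HClO4) added = 0.2419 x 0.04821 = 0.01166 mol.
n(KOH) used = 0.1383 x 0.02281 = 0.003155 mol, which equals the excess n(HClO4).
So n(HClO4) consumed by the sample = 0.01166 - 0.003155 = 0.008507 mol.
n(CaCO3) = 0.008507 / 2 = 0.004254 mol.
mass CaCO3 = 0.004254 x 100.09 = 0.4258 g, so %CaCO3 = 0.4258/0.5460 x 100 = 78.0%.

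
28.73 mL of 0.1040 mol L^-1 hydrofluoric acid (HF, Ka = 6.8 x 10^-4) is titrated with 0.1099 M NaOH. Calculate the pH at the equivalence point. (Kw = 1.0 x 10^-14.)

n(HF) = 0.1040 x 0.02873 = 0.002988 mol; V(NaOH) at equivalence = 0.002988/0.1099 = 0.02719 L.
At equivalence all the acid is converted to F-; total volume = 0.02873 + 0.02719 = 0.05592 L, so [F-] = 0.002988/0.05592 = 0.05343 M.
Kb = Kw/Ka = 1.0e-14 / 6.8 x 10^-4 = 1.47e-11.
[OH^-] = sqrt(Kb x [F-]) = sqrt(1.47e-11 x 0.05343) = 8.86e-7 M.
pOH = 6.05, so pH = 14.00 - 6.05 = 7.95.

7.95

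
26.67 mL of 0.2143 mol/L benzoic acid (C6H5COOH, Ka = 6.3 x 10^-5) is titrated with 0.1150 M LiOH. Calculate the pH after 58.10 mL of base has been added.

n(acid) = 0.2143 x 0.02667 = 0.005715 mol; n(LiOH) added = 0.1150 x 0.05810 = 0.006682 mol.
Base is in excess by 0.006682 - 0.005715 = 0.0009661 mol in a total volume of 0.08477 L.
[OH^-] = 0.0009661/0.08477 = 0.01140 M, so pOH = 1.94 and pH = 14.00 - 1.94 = 12.06.

12.06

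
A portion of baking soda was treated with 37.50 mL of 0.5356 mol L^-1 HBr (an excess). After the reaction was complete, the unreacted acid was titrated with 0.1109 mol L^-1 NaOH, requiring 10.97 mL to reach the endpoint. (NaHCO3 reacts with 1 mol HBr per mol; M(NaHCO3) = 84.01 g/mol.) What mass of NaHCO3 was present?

1.59 g

Total n(HBr) added = 0.5356 x 0.03750 = 0.02008 mol.
n(NaOH) used = 0.1109 x 0.01097 = 0.001217 mol, which equals the excess n(HBr).
So n(HBr) consumed by the sample = 0.02008 - 0.001217 = 0.01887 mol.
n(NaHCO3) = 0.01887 / 1 = 0.01887 mol.
mass = 0.01887 mol x 84.01 g/mol = 1.59 g.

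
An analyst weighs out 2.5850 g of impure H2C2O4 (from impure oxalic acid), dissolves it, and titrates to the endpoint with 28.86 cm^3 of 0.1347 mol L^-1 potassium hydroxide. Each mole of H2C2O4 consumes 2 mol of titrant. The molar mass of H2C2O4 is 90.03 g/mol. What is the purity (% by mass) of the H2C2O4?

6.77%

n(KOH) = 0.1347 x 0.02886 = 0.003887 mol.
n(H2C2O4) = 0.003887 / 2 = 0.001944 mol.
mass of H2C2O4 = 0.001944 x 90.03 = 0.1750 g.
% purity = 0.1750 / 2.5850 x 100 = 6.77%.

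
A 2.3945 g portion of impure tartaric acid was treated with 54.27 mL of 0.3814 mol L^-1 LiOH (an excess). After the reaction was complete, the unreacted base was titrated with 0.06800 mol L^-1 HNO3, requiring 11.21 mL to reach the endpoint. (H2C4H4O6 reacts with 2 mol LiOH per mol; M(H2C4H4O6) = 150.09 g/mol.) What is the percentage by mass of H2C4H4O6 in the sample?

62.5%

Total n(LiOH) added = 0.3814 x 0.05427 = 0.02070 mol.
n(HNO3) used = 0.06800 x 0.01121 = 0.0007623 mol, which equals the excess n(LiOH).
So n(LiOH) consumed by the sample = 0.02070 - 0.0007623 = 0.01994 mol.
n(H2C4H4O6) = 0.01994 / 2 = 0.009968 mol.
mass H2C4H4O6 = 0.009968 x 150.09 = 1.496 g, so %H2C4H4O6 = 1.496/2.3945 x 100 = 62.5%.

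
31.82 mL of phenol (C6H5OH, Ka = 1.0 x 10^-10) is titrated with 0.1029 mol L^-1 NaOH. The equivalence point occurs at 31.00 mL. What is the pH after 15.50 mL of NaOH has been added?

10.00

15.50 mL is exactly half the equivalence volume (31.00/2), i.e. the half-equivalence point.
There, n(HA) = n(A^-), so pH = pKa = -log(1.0 x 10^-10) = 10.00.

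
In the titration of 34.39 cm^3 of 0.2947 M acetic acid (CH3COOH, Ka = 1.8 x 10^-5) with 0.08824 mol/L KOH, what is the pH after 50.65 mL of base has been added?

Initial n(CH3COOH) = 0.2947 x 0.03439 = 0.01013 mol.
n(KOH) added = 0.08824 x 0.05065 = 0.004469 mol, converting that many moles of CH3COOH to CH3COO-.
Remaining n(CH3COOH) = 0.005665 mol; n(CH3COO-) = 0.004469 mol.
By Henderson-Hasselbalch, pH = pKa + log([A^-]/[HA]) = 4.74 + log(0.004469/0.005665) = 4.74 + (-0.10) = 4.64.

4.64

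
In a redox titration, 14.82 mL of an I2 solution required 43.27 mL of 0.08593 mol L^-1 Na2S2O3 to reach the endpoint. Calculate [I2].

0.125 M

n(Na2S2O3) = 0.08593 x 0.04327 = 0.003718 mol.
From the balanced equation, 2 mol Na2S2O3 reacts with 1 mol I2, so n(I2) = 0.003718 x 1/2 = 0.001859 mol.
[I2] = 0.001859 / 0.01482 L = 0.125 M.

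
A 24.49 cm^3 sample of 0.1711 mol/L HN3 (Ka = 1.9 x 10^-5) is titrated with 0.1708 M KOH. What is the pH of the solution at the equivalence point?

8.83

n(HN3) = 0.1711 x 0.02449 = 0.004190 mol; V(KOH) at equivalence = 0.004190/0.1708 = 0.02453 L.
At equivalence all the acid is converted to N3-; total volume = 0.02449 + 0.02453 = 0.04902 L, so [N3-] = 0.004190/0.04902 = 0.08547 M.
Kb = Kw/Ka = 1.0e-14 / 1.9 x 10^-5 = 5.26e-10.
[OH^-] = sqrt(Kb x [N3-]) = sqrt(5.26e-10 x 0.08547) = 6.71e-6 M.
pOH = 5.17, so pH = 14.00 - 5.17 = 8.83.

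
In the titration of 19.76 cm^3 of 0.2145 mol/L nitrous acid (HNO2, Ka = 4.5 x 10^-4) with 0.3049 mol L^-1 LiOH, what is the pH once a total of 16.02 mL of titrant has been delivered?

12.26

n(acid) = 0.2145 x 0.01976 = 0.004239 mol; n(LiOH) added = 0.3049 x 0.01602 = 0.004884 mol.
Base is in excess by 0.004884 - 0.004239 = 0.0006460 mol in a total volume of 0.03578 L.
[OH^-] = 0.0006460/0.03578 = 0.01805 M, so pOH = 1.74 and pH = 14.00 - 1.74 = 12.26.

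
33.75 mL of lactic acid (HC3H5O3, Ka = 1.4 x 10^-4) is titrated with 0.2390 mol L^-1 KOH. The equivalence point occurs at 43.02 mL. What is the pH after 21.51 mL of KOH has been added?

21.51 mL is exactly half the equivalence volume (43.02/2), i.e. the half-equivalence point.
There, n(HA) = n(A^-), so pH = pKa = -log(1.4 x 10^-4) = 3.85.

3.85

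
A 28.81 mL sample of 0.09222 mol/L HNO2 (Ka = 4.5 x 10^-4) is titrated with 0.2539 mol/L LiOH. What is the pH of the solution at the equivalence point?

n(HNO2) = 0.09222 x 0.02881 = 0.002657 mol; V(LiOH) at equivalence = 0.002657/0.2539 = 0.01046 L.
At equivalence all the acid is converted to NO2-; total volume = 0.02881 + 0.01046 = 0.03927 L, so [NO2-] = 0.002657/0.03927 = 0.06765 M.
Kb = Kw/Ka = 1.0e-14 / 4.5 x 10^-4 = 2.22e-11.
[OH^-] = sqrt(Kb x [NO2-]) = sqrt(2.22e-11 x 0.06765) = 1.23e-6 M.
pOH = 5.91, so pH = 14.00 - 5.91 = 8.09.

8.09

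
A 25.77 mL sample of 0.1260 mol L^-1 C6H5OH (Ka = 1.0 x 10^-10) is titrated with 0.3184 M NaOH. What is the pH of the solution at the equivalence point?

n(C6H5OH) = 0.1260 x 0.02577 = 0.003247 mol; V(NaOH) at equivalence = 0.003247/0.3184 = 0.01020 L.
At equivalence all the acid is converted to C6H5O-; total volume = 0.02577 + 0.01020 = 0.03597 L, so [C6H5O-] = 0.003247/0.03597 = 0.09028 M.
Kb = Kw/Ka = 1.0e-14 / 1.0 x 10^-10 = 0.000100.
[OH^-] = sqrt(Kb x [C6H5O-]) = sqrt(0.000100 x 0.09028) = 0.00300 M.
pOH = 2.52, so pH = 14.00 - 2.52 = 11.48.

11.48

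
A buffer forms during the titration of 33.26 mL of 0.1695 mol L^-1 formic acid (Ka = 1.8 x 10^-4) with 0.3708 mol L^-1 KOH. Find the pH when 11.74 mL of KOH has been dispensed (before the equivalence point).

Initial n(HCOOH) = 0.1695 x 0.03326 = 0.005638 mol.
n(KOH) added = 0.3708 x 0.01174 = 0.004353 mol, converting that many moles of HCOOH to HCOO-.
Remaining n(HCOOH) = 0.001284 mol; n(HCOO-) = 0.004353 mol.
By Henderson-Hasselbalch, pH = pKa + log([A^-]/[HA]) = 3.74 + log(0.004353/0.001284) = 3.74 + (+0.53) = 4.27.

4.27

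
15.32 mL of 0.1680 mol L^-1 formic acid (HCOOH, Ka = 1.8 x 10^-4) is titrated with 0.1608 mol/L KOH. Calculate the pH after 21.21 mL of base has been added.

12.36

n(acid) = 0.1680 x 0.01532 = 0.002574 mol; n(KOH) added = 0.1608 x 0.02121 = 0.003411 mol.
Base is in excess by 0.003411 - 0.002574 = 0.0008368 mol in a total volume of 0.03653 L.
[OH^-] = 0.0008368/0.03653 = 0.02291 M, so pOH = 1.64 and pH = 14.00 - 1.64 = 12.36.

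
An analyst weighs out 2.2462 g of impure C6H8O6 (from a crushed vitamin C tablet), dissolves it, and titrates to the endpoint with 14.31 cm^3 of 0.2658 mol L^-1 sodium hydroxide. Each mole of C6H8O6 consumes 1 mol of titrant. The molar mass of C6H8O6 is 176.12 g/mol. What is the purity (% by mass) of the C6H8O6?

n(NaOH) = 0.2658 x 0.01431 = 0.003804 mol.
n(C6H8O6) = 0.003804 / 1 = 0.003804 mol.
mass of C6H8O6 = 0.003804 x 176.12 = 0.6699 g.
% purity = 0.6699 / 2.2462 x 100 = 29.8%.

29.8%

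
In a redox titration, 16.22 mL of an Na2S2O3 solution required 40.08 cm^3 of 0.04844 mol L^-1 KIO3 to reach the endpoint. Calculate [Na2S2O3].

0.718 M

n(KIO3) = 0.04844 x 0.04008 = 0.001941 mol.
From the balanced equation, 1 mol KIO3 reacts with 6 mol Na2S2O3, so n(Na2S2O3) = 0.001941 x 6/1 = 0.01165 mol.
[Na2S2O3] = 0.01165 / 0.01622 L = 0.718 M.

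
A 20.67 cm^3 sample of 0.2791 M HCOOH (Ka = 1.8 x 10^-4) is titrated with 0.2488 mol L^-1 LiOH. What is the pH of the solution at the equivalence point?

n(HCOOH) = 0.2791 x 0.02067 = 0.005769 mol; V(LiOH) at equivalence = 0.005769/0.2488 = 0.02319 L.
At equivalence all the acid is converted to HCOO-; total volume = 0.02067 + 0.02319 = 0.04386 L, so [HCOO-] = 0.005769/0.04386 = 0.1315 M.
Kb = Kw/Ka = 1.0e-14 / 1.8 x 10^-4 = 5.56e-11.
[OH^-] = sqrt(Kb x [HCOO-]) = sqrt(5.56e-11 x 0.1315) = 2.70e-6 M.
pOH = 5.57, so pH = 14.00 - 5.57 = 8.43.

8.43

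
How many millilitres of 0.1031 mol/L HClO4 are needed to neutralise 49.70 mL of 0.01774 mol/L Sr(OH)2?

n(Sr(OH)2) = 0.01774 mol/L x 0.04970 L = 0.0008817 mol.
The neutralisation is 1 Sr(OH)2 : 2 HClO4, so n(HClO4) = 0.0008817 x 2/1 = 0.001763 mol.
V(HClO4) = 0.001763 / 0.1031 = 0.01710 L = 17.1 mL.

17.1 mL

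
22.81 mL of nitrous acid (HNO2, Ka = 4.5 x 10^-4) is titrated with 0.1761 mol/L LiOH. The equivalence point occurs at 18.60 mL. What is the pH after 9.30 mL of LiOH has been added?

3.35

9.30 mL is exactly half the equivalence volume (18.60/2), i.e. the half-equivalence point.
There, n(HA) = n(A^-), so pH = pKa = -log(4.5 x 10^-4) = 3.35.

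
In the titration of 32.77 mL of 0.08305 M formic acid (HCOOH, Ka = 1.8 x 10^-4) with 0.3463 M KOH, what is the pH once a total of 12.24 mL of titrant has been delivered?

12.53

n(acid) = 0.08305 x 0.03277 = 0.002722 mol; n(KOH) added = 0.3463 x 0.01224 = 0.004239 mol.
Base is in excess by 0.004239 - 0.002722 = 0.001517 mol in a total volume of 0.04501 L.
[OH^-] = 0.001517/0.04501 = 0.03371 M, so pOH = 1.47 and pH = 14.00 - 1.47 = 12.53.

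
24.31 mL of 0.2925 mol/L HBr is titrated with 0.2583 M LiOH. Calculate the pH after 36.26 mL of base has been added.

n(acid) = 0.2925 x 0.02431 = 0.007111 mol; n(LiOH) added = 0.2583 x 0.03626 = 0.009366 mol.
Base is in excess by 0.009366 - 0.007111 = 0.002255 mol in a total volume of 0.06057 L.
[OH^-] = 0.002255/0.06057 = 0.03723 M, so pOH = 1.43 and pH = 14.00 - 1.43 = 12.57.

12.57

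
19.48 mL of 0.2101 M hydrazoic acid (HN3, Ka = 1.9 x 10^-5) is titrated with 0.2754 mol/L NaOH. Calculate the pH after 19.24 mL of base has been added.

12.49

n(acid) = 0.2101 x 0.01948 = 0.004093 mol; n(NaOH) added = 0.2754 x 0.01924 = 0.005299 mol.
Base is in excess by 0.005299 - 0.004093 = 0.001206 mol in a total volume of 0.03872 L.
[OH^-] = 0.001206/0.03872 = 0.03115 M, so pOH = 1.51 and pH = 14.00 - 1.51 = 12.49.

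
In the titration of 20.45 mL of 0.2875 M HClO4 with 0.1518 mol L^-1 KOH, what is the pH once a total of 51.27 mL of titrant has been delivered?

n(acid) = 0.2875 x 0.02045 = 0.005879 mol; n(KOH) added = 0.1518 x 0.05127 = 0.007783 mol.
Base is in excess by 0.007783 - 0.005879 = 0.001903 mol in a total volume of 0.07172 L.
[OH^-] = 0.001903/0.07172 = 0.02654 M, so pOH = 1.58 and pH = 14.00 - 1.58 = 12.42.

12.42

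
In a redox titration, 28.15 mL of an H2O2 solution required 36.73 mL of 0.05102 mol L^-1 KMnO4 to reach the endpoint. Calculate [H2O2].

0.166 M

n(KMnO4) = 0.05102 x 0.03673 = 0.001874 mol.
From the balanced equation, 2 mol KMnO4 reacts with 5 mol H2O2, so n(H2O2) = 0.001874 x 5/2 = 0.004685 mol.
[H2O2] = 0.004685 / 0.02815 L = 0.166 M.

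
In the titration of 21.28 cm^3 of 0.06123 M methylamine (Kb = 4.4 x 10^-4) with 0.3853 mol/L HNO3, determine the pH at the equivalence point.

n(CH3NH2) = 0.06123 x 0.02128 = 0.001303 mol; V(HNO3) at equivalence = 0.001303/0.3853 = 0.003382 L.
At equivalence the base is fully converted to CH3NH3+; total volume = 0.02466 L, so [CH3NH3+] = 0.001303/0.02466 = 0.05283 M.
Ka(CH3NH3+) = Kw/Kb = 1.0e-14 / 4.4 x 10^-4 = 2.27e-11.
[H^+] = sqrt(Ka x [CH3NH3+]) = sqrt(2.27e-11 x 0.05283) = 1.10e-6 M.
pH = -log(1.10e-6) = 5.96.

5.96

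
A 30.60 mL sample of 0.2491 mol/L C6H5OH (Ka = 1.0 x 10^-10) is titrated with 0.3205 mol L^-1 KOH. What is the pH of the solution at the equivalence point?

n(C6H5OH) = 0.2491 x 0.03060 = 0.007622 mol; V(KOH) at equivalence = 0.007622/0.3205 = 0.02378 L.
At equivalence all the acid is converted to C6H5O-; total volume = 0.03060 + 0.02378 = 0.05438 L, so [C6H5O-] = 0.007622/0.05438 = 0.1402 M.
Kb = Kw/Ka = 1.0e-14 / 1.0 x 10^-10 = 0.000100.
[OH^-] = sqrt(Kb x [C6H5O-]) = sqrt(0.000100 x 0.1402) = 0.00374 M.
pOH = 2.43, so pH = 14.00 - 2.43 = 11.57.

11.57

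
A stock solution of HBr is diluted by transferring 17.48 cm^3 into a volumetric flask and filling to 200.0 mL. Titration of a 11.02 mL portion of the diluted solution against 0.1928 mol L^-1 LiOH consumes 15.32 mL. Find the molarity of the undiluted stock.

n(LiOH) = 0.1928 x 0.01532 = 0.002954 mol.
n(HBr) in the aliquot = 0.002954 mol.
[diluted HBr] = 0.002954 / 0.01102 = 0.2680 M.
Dilution factor = 200.0/17.48 = 11.44, so [stock] = 0.2680 x 11.44 = 3.07 M.

3.07 M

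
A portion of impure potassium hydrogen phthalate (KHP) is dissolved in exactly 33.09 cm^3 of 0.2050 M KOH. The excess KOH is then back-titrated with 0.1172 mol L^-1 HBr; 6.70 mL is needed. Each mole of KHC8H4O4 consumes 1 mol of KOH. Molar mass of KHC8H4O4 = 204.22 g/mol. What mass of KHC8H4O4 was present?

1.22 g

Total n(KOH) added = 0.2050 x 0.03309 = 0.006783 mol.
n(HBr) used = 0.1172 x 0.006700 = 0.0007852 mol, which equals the excess n(KOH).
So n(KOH) consumed by the sample = 0.006783 - 0.0007852 = 0.005998 mol.
n(KHC8H4O4) = 0.005998 / 1 = 0.005998 mol.
mass = 0.005998 mol x 204.22 g/mol = 1.22 g.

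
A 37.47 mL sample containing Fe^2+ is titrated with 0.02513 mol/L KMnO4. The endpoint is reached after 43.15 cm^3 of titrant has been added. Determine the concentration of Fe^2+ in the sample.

n(KMnO4) = 0.02513 x 0.04315 = 0.001084 mol.
From the balanced equation, 1 mol KMnO4 reacts with 5 mol Fe^2+, so n(Fe^2+) = 0.001084 x 5/1 = 0.005422 mol.
[Fe^2+] = 0.005422 / 0.03747 L = 0.145 M.

0.145 M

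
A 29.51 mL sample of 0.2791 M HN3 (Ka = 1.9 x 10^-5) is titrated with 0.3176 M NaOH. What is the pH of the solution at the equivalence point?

n(HN3) = 0.2791 x 0.02951 = 0.008236 mol; V(NaOH) at equivalence = 0.008236/0.3176 = 0.02593 L.
At equivalence all the acid is converted to N3-; total volume = 0.02951 + 0.02593 = 0.05544 L, so [N3-] = 0.008236/0.05544 = 0.1486 M.
Kb = Kw/Ka = 1.0e-14 / 1.9 x 10^-5 = 5.26e-10.
[OH^-] = sqrt(Kb x [N3-]) = sqrt(5.26e-10 x 0.1486) = 8.84e-6 M.
pOH = 5.05, so pH = 14.00 - 5.05 = 8.95.

8.95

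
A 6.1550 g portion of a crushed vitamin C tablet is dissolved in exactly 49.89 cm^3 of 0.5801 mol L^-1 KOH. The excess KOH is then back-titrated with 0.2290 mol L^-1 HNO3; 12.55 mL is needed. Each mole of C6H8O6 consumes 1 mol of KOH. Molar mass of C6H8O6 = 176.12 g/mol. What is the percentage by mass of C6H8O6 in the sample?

74.6%

Total n(KOH) added = 0.5801 x 0.04989 = 0.02894 mol.
n(HNO3) used = 0.2290 x 0.01255 = 0.002874 mol, which equals the excess n(KOH).
So n(KOH) consumed by the sample = 0.02894 - 0.002874 = 0.02607 mol.
n(C6H8O6) = 0.02607 / 1 = 0.02607 mol.
mass C6H8O6 = 0.02607 x 176.12 = 4.591 g, so %C6H8O6 = 4.591/6.1550 x 100 = 74.6%.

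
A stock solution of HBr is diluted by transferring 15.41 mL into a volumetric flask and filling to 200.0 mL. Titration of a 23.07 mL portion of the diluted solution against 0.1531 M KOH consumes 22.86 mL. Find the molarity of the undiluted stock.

1.97 M

n(KOH) = 0.1531 x 0.02286 = 0.003500 mol.
n(HBr) in the aliquot = 0.003500 mol.
[diluted HBr] = 0.003500 / 0.02307 = 0.1517 M.
Dilution factor = 200.0/15.41 = 12.98, so [stock] = 0.1517 x 12.98 = 1.97 M.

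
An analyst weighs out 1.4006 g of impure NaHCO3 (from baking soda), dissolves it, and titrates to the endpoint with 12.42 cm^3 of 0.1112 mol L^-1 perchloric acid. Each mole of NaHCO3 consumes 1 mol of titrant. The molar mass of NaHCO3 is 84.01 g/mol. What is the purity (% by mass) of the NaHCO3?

8.28%

n(HClO4) = 0.1112 x 0.01242 = 0.001381 mol.
n(NaHCO3) = 0.001381 / 1 = 0.001381 mol.
mass of NaHCO3 = 0.001381 x 84.01 = 0.1160 g.
% purity = 0.1160 / 1.4006 x 100 = 8.28%.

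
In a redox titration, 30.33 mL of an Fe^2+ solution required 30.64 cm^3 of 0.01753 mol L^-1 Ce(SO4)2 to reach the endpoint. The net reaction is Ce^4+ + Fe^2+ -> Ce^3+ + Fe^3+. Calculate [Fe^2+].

n(Ce(SO4)2) = 0.01753 x 0.03064 = 0.0005371 mol.
From the balanced equation, 1 mol Ce(SO4)2 reacts with 1 mol Fe^2+, so n(Fe^2+) = 0.0005371 x 1/1 = 0.0005371 mol.
[Fe^2+] = 0.0005371 / 0.03033 L = 0.0177 M.

0.0177 M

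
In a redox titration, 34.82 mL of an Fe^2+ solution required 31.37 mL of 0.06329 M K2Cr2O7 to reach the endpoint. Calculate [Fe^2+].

n(K2Cr2O7) = 0.06329 x 0.03137 = 0.001985 mol.
From the balanced equation, 1 mol K2Cr2O7 reacts with 6 mol Fe^2+, so n(Fe^2+) = 0.001985 x 6/1 = 0.01191 mol.
[Fe^2+] = 0.01191 / 0.03482 L = 0.342 M.

0.342 M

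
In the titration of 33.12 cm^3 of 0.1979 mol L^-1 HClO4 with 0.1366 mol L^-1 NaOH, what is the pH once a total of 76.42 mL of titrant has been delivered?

n(acid) = 0.1979 x 0.03312 = 0.006554 mol; n(NaOH) added = 0.1366 x 0.07642 = 0.01044 mol.
Base is in excess by 0.01044 - 0.006554 = 0.003885 mol in a total volume of 0.1095 L.
[OH^-] = 0.003885/0.1095 = 0.03546 M, so pOH = 1.45 and pH = 14.00 - 1.45 = 12.55.

12.55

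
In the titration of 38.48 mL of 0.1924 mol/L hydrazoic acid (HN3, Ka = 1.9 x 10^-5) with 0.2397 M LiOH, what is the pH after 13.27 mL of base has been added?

Initial n(HN3) = 0.1924 x 0.03848 = 0.007404 mol.
n(LiOH) added = 0.2397 x 0.01327 = 0.003181 mol, converting that many moles of HN3 to N3-.
Remaining n(HN3) = 0.004223 mol; n(N3-) = 0.003181 mol.
By Henderson-Hasselbalch, pH = pKa + log([A^-]/[HA]) = 4.72 + log(0.003181/0.004223) = 4.72 + (-0.12) = 4.60.

4.60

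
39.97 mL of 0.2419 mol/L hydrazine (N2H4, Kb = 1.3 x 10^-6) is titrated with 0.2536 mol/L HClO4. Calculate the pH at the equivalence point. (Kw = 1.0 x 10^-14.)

n(N2H4) = 0.2419 x 0.03997 = 0.009669 mol; V(HClO4) at equivalence = 0.009669/0.2536 = 0.03813 L.
At equivalence the base is fully converted to N2H5+; total volume = 0.07810 L, so [N2H5+] = 0.009669/0.07810 = 0.1238 M.
Ka(N2H5+) = Kw/Kb = 1.0e-14 / 1.3 x 10^-6 = 7.69e-9.
[H^+] = sqrt(Ka x [N2H5+]) = sqrt(7.69e-9 x 0.1238) = 3.09e-5 M.
pH = -log(3.09e-5) = 4.51.

4.51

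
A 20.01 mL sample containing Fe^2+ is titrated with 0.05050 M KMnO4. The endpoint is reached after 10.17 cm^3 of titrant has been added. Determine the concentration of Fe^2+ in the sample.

0.128 M

n(KMnO4) = 0.05050 x 0.01017 = 0.0005136 mol.
From the balanced equation, 1 mol KMnO4 reacts with 5 mol Fe^2+, so n(Fe^2+) = 0.0005136 x 5/1 = 0.002568 mol.
[Fe^2+] = 0.002568 / 0.02001 L = 0.128 M.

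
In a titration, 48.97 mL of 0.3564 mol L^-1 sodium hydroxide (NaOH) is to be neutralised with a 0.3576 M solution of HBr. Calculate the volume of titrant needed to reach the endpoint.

48.8 mL

n(NaOH) = 0.3564 mol/L x 0.04897 L = 0.01745 mol.
At equivalence n(HBr) = n(NaOH) = 0.01745 mol.
V(HBr) = 0.01745 / 0.3576 = 0.04881 L = 48.8 mL.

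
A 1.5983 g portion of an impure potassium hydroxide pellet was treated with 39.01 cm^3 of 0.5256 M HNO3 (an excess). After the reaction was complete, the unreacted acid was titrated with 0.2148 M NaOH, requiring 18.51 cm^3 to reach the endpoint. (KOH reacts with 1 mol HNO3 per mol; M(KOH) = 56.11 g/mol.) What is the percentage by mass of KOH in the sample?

58.0%

Total n(HNO3) added = 0.5256 x 0.03901 = 0.02050 mol.
n(NaOH) used = 0.2148 x 0.01851 = 0.003976 mol, which equals the excess n(HNO3).
So n(HNO3) consumed by the sample = 0.02050 - 0.003976 = 0.01653 mol.
n(KOH) = 0.01653 / 1 = 0.01653 mol.
mass KOH = 0.01653 x 56.11 = 0.9274 g, so %KOH = 0.9274/1.5983 x 100 = 58.0%.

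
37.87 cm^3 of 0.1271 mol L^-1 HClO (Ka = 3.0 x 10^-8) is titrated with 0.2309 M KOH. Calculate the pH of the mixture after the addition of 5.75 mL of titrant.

7.10

Initial n(HClO) = 0.1271 x 0.03787 = 0.004813 mol.
n(KOH) added = 0.2309 x 0.005750 = 0.001328 mol, converting that many moles of HClO to ClO-.
Remaining n(HClO) = 0.003486 mol; n(ClO-) = 0.001328 mol.
By Henderson-Hasselbalch, pH = pKa + log([A^-]/[HA]) = 7.52 + log(0.001328/0.003486) = 7.52 + (-0.42) = 7.10.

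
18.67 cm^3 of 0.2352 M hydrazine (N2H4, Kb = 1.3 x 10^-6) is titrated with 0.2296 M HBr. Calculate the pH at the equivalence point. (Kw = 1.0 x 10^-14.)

n(N2H4) = 0.2352 x 0.01867 = 0.004391 mol; V(HBr) at equivalence = 0.004391/0.2296 = 0.01913 L.
At equivalence the base is fully converted to N2H5+; total volume = 0.03780 L, so [N2H5+] = 0.004391/0.03780 = 0.1162 M.
Ka(N2H5+) = Kw/Kb = 1.0e-14 / 1.3 x 10^-6 = 7.69e-9.
[H^+] = sqrt(Ka x [N2H5+]) = sqrt(7.69e-9 x 0.1162) = 2.99e-5 M.
pH = -log(2.99e-5) = 4.52.

4.52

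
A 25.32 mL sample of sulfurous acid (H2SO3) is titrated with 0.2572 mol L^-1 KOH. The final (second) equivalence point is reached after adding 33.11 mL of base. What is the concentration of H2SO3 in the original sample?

0.168 M

n(KOH) = 0.2572 x 0.03311 = 0.008516 mol.
At the final (second) equivalence point, 2 mol OH^- react per mol H2SO3, so n(H2SO3) = 0.008516 / 2 = 0.004258 mol.
[H2SO3] = 0.004258 / 0.02532 L = 0.168 M.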